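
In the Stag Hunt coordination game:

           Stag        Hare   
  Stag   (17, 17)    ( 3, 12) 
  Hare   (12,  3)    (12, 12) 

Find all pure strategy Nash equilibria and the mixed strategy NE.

Pure NE: (Stag, Stag) and (Hare, Hare); Mixed NE: p = 0.6429, q = 0.6429

Work:
Check pure NE:
(Stag, Stag): (17, 17) - no unilateral deviation beneficial
(Hare, Hare): (12, 12) - no unilateral deviation beneficial
Mixed NE: P1 plays Stag with p = 0.6429, P2 plays Stag with q = 0.6429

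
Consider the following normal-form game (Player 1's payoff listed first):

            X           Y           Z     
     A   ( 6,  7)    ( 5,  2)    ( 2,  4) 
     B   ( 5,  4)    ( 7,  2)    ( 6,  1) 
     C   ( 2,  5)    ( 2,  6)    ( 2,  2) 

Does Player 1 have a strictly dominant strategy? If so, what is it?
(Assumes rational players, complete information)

No strictly dominant strategy exists for Player 1

Work:
A strategy strictly dominates another if it gives a strictly higher payoff against every opponent action. Compare each pair of P1's strategies column-by-column:
  A vs B: [6 vs 5, 5 vs 7, 2 vs 6] → A does not strictly dominate B (column Y: 5 ≤ 7)
  A vs C: [6 vs 2, 5 vs 2, 2 vs 2] → A does not strictly dominate C (column Z: 2 ≤ 2)
  B vs A: [5 vs 6, 7 vs 5, 6 vs 2] → B does not strictly dominate A (column X: 5 ≤ 6)
  B vs C: [5 vs 2, 7 vs 2, 6 vs 2] → B strictly dominates C
  C vs A: [2 vs 6, 2 vs 5, 2 vs 2] → C does not strictly dominate A (column X: 2 ≤ 6)
  C vs B: [2 vs 5, 2 vs 7, 2 vs 6] → C does not strictly dominate B (column X: 2 ≤ 5)
No single strategy strictly dominates all others → no strictly dominant strategy.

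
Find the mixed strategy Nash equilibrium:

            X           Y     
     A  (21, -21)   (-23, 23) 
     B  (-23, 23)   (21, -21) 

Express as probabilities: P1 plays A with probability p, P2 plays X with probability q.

p = 0.5, q = 0.5

Work:
Find probabilities that make opponent indifferent:
P2 chooses q to make P1 indifferent between A and B
P1 chooses p to make P2 indifferent between X and Y
Mixed NE: P1 plays (A: 0.5, B: 0.5), P2 plays (X: 0.5, Y: 0.5)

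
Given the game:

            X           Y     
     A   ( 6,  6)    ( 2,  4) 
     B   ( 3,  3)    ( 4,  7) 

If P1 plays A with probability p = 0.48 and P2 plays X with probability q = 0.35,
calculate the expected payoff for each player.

E[P1] = 3.53, E[P2] = 5.168

Work:
E[P1] = p·q·π₁(A,X) + p·(1-q)·π₁(A,Y) + (1-p)·q·π₁(B,X) + (1-p)·(1-q)·π₁(B,Y)
= 0.48·0.35·6 + 0.48·0.65·2 + 0.52·0.35·3 + 0.52·0.65·4
= 3.53

E[P2] = 5.168 (similar calculation)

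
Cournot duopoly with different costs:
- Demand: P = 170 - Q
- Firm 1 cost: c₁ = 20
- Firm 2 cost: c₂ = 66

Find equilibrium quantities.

q₁* = 65.33, q₂* = 19.33

Work:
Reaction: q₁ = (170 - 20 - q₂)/2
Reaction: q₂ = (170 - 66 - q₁)/2
Solve simultaneously:
q₁* = (170 - 2×20 + 66)/3 = 65.33
q₂* = (170 - 2×66 + 20)/3 = 19.33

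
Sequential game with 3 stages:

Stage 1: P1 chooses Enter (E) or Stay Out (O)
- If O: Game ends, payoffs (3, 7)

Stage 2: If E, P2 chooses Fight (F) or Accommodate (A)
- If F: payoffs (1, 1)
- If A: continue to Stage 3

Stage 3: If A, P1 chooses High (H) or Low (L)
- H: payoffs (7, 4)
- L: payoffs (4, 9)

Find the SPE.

SPE: (E, A, H); Outcome (7, 4)

Work:
Stage 3: P1 chooses H (7 vs 4)
Stage 2: P2: F->1, A->4 (anticipating H). Choose A
Stage 1: P1: O->3, E->7 (anticipating A, H). Choose E
SPE path: E -> A -> H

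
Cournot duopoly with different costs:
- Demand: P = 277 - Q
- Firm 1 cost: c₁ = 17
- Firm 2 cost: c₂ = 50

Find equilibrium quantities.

q₁* = 97.67, q₂* = 64.67

Work:
Reaction: q₁ = (277 - 17 - q₂)/2
Reaction: q₂ = (277 - 50 - q₁)/2
Solve simultaneously:
q₁* = (277 - 2×17 + 50)/3 = 97.67
q₂* = (277 - 2×50 + 17)/3 = 64.67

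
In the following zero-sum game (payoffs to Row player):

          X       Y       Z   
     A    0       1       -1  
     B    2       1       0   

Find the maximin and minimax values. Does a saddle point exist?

Maximin = 0, Minimax = 0, Saddle: True

Work:
Row minimums: [-1, 0] → maximin = 0
Column maximums: [2, 1, 0] → minimax = 0
Saddle point exists! Game value = 0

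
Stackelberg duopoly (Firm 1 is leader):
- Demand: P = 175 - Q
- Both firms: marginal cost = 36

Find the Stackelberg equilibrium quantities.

q₁* (leader) = 69.5, q₂* (follower) = 34.75

Work:
Follower's reaction: q₂ = (a - c - q₁)/2
Leader substitutes: π₁ = q₁·(a - q₁ - (a-c-q₁)/2 - c)
FOC: q₁* = (175 - 36)/2 = 69.50
Then: q₂* = (175 - 36 - 69.5)/2 = 34.75
Leader has first-mover advantage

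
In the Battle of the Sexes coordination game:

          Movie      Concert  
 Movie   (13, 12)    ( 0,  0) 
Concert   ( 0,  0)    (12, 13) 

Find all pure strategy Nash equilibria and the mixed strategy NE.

Pure NE: (Movie, Movie) and (Concert, Concert); Mixed NE: p = 0.52, q = 0.48

Work:
Check pure NE:
(Movie, Movie): (13, 12) - no unilateral deviation beneficial
(Concert, Concert): (12, 13) - no unilateral deviation beneficial
Mixed NE: P1 plays Movie with p = 0.52, P2 plays Movie with q = 0.48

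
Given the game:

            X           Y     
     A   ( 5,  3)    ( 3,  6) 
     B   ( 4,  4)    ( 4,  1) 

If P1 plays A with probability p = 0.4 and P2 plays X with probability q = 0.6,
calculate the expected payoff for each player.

E[P1] = 4.08, E[P2] = 3.36

Work:
E[P1] = p·q·π₁(A,X) + p·(1-q)·π₁(A,Y) + (1-p)·q·π₁(B,X) + (1-p)·(1-q)·π₁(B,Y)
= 0.4·0.6·5 + 0.4·0.4·3 + 0.6·0.6·4 + 0.6·0.4·4
= 4.08

E[P2] = 3.36 (similar calculation)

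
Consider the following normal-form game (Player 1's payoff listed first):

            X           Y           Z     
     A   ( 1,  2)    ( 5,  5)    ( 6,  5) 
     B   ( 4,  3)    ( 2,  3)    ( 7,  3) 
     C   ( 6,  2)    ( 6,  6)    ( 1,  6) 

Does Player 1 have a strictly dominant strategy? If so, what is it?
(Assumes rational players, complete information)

No strictly dominant strategy exists for Player 1

Work:
A strategy strictly dominates another if it gives a strictly higher payoff against every opponent action. Compare each pair of P1's strategies column-by-column:
  A vs B: [1 vs 4, 5 vs 2, 6 vs 7] → A does not strictly dominate B (column X: 1 ≤ 4)
  A vs C: [1 vs 6, 5 vs 6, 6 vs 1] → A does not strictly dominate C (column X: 1 ≤ 6)
  B vs A: [4 vs 1, 2 vs 5, 7 vs 6] → B does not strictly dominate A (column Y: 2 ≤ 5)
  B vs C: [4 vs 6, 2 vs 6, 7 vs 1] → B does not strictly dominate C (column X: 4 ≤ 6)
  C vs A: [6 vs 1, 6 vs 5, 1 vs 6] → C does not strictly dominate A (column Z: 1 ≤ 6)
  C vs B: [6 vs 4, 6 vs 2, 1 vs 7] → C does not strictly dominate B (column Z: 1 ≤ 7)
No single strategy strictly dominates all others → no strictly dominant strategy.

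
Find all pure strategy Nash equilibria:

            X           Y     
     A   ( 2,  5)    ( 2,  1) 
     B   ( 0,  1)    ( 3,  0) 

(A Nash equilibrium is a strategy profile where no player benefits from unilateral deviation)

Nash equilibrium: (A, X)

Work:
Best responses:
  P1 vs X: payoffs [2, 0] → best response A (payoff 2)
  P1 vs Y: payoffs [2, 3] → best response B (payoff 3)
  P2 vs A: payoffs [5, 1] → best response X (payoff 5)
  P2 vs B: payoffs [1, 0] → best response X (payoff 1)
Mutual best responses: (A,X) → Nash equilibria.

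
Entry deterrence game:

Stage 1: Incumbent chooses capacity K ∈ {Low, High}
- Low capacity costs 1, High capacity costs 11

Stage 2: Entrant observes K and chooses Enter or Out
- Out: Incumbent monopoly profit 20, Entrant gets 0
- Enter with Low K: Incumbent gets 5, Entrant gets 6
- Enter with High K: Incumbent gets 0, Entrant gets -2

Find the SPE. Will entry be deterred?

SPE: (High, Enter|Low, Out|High); Entry deterred. Incumbent net profit = 9

Work:
After Low K: Entrant enters (6 > 0)
After High K: Entrant stays out (-2 < 0)
Incumbent: Low → 5−1=4, High → 20−11=9
Incumbent chooses High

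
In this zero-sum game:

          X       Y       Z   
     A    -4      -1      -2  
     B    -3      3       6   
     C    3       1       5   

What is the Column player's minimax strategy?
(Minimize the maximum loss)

Column should play X or Y (all achieve the minimum), value = 3

Work:
Column player minimizes Row's maximum payoff:
Column X: max payoff to Row = 3
Column Y: max payoff to Row = 3
Column Z: max payoff to Row = 6
Minimum is 3, achieved by columns X, Y (tied).
Each of X or Y is a minimax strategy.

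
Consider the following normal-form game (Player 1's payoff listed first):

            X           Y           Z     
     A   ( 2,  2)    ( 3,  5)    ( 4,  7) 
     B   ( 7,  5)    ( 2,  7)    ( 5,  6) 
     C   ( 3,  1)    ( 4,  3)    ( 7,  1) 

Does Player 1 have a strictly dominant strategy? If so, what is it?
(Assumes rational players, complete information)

No strictly dominant strategy exists for Player 1

Work:
A strategy strictly dominates another if it gives a strictly higher payoff against every opponent action. Compare each pair of P1's strategies column-by-column:
  A vs B: [2 vs 7, 3 vs 2, 4 vs 5] → A does not strictly dominate B (column X: 2 ≤ 7)
  A vs C: [2 vs 3, 3 vs 4, 4 vs 7] → A does not strictly dominate C (column X: 2 ≤ 3)
  B vs A: [7 vs 2, 2 vs 3, 5 vs 4] → B does not strictly dominate A (column Y: 2 ≤ 3)
  B vs C: [7 vs 3, 2 vs 4, 5 vs 7] → B does not strictly dominate C (column Y: 2 ≤ 4)
  C vs A: [3 vs 2, 4 vs 3, 7 vs 4] → C strictly dominates A
  C vs B: [3 vs 7, 4 vs 2, 7 vs 5] → C does not strictly dominate B (column X: 3 ≤ 7)
No single strategy strictly dominates all others → no strictly dominant strategy.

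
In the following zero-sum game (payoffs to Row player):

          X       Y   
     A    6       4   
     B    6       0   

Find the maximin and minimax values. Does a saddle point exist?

Maximin = 4, Minimax = 4, Saddle: True

Work:
Row minimums: [4, 0] → maximin = 4
Column maximums: [6, 4] → minimax = 4
Saddle point exists! Game value = 4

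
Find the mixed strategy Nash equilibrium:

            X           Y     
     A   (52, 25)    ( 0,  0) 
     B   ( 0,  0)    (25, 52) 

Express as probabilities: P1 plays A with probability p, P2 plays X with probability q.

p = 0.6753, q = 0.3247

Work:
Find probabilities that make opponent indifferent:
P2 chooses q to make P1 indifferent between A and B
P1 chooses p to make P2 indifferent between X and Y
Mixed NE: P1 plays (A: 0.6753, B: 0.3247), P2 plays (X: 0.3247, Y: 0.6753)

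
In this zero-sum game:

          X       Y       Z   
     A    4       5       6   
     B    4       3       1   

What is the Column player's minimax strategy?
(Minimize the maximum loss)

Column should play X, value = 4

Work:
Column player minimizes Row's maximum payoff:
Column X: max payoff to Row = 4
Column Y: max payoff to Row = 5
Column Z: max payoff to Row = 6
Minimum is 4, achieved by column X.
Minimax strategy: X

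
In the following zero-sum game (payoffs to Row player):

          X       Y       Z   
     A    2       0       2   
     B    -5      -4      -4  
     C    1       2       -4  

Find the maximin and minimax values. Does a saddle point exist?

Maximin = 0, Minimax = 2, Saddle: False

Work:
Row minimums: [0, -5, -4] → maximin = 0
Column maximums: [2, 2, 2] → minimax = 2
No saddle point (maximin ≠ minimax). Mixed strategy needed.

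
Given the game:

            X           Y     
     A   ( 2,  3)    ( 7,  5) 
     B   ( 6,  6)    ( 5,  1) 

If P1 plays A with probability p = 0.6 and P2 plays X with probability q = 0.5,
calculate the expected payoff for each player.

E[P1] = 4.9, E[P2] = 3.8

Work:
E[P1] = p·q·π₁(A,X) + p·(1-q)·π₁(A,Y) + (1-p)·q·π₁(B,X) + (1-p)·(1-q)·π₁(B,Y)
= 0.6·0.5·2 + 0.6·0.5·7 + 0.4·0.5·6 + 0.4·0.5·5
= 4.9

E[P2] = 3.8 (similar calculation)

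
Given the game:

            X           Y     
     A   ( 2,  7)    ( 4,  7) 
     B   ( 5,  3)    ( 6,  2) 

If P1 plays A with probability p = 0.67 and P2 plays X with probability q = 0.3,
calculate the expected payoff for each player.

E[P1] = 4.159, E[P2] = 5.449

Work:
E[P1] = p·q·π₁(A,X) + p·(1-q)·π₁(A,Y) + (1-p)·q·π₁(B,X) + (1-p)·(1-q)·π₁(B,Y)
= 0.67·0.3·2 + 0.67·0.7·4 + 0.33·0.3·5 + 0.33·0.7·6
= 4.159

E[P2] = 5.449 (similar calculation)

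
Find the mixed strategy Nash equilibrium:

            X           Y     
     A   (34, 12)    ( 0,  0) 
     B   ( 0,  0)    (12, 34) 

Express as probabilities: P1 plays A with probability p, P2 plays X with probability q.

p = 0.7391, q = 0.2609

Work:
Find probabilities that make opponent indifferent:
P2 chooses q to make P1 indifferent between A and B
P1 chooses p to make P2 indifferent between X and Y
Mixed NE: P1 plays (A: 0.7391, B: 0.2609), P2 plays (X: 0.2609, Y: 0.7391)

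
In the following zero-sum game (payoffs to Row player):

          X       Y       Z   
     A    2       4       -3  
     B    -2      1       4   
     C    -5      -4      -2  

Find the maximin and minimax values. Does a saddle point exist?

Maximin = -2, Minimax = 2, Saddle: False

Work:
Row minimums: [-3, -2, -5] → maximin = -2
Column maximums: [2, 4, 4] → minimax = 2
No saddle point (maximin ≠ minimax). Mixed strategy needed.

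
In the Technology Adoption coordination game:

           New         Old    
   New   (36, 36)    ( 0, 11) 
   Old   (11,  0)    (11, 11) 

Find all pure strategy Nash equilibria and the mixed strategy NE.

Pure NE: (New, New) and (Old, Old); Mixed NE: p = 0.3056, q = 0.3056

Work:
Check pure NE:
(New, New): (36, 36) - no unilateral deviation beneficial
(Old, Old): (11, 11) - no unilateral deviation beneficial
Mixed NE: P1 plays New with p = 0.3056, P2 plays New with q = 0.3056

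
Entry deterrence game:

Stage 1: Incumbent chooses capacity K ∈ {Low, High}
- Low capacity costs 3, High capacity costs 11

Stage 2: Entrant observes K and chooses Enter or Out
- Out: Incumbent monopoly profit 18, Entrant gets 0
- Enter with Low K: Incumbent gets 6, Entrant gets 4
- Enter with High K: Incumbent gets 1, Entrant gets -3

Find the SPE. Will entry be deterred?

SPE: (High, Enter|Low, Out|High); Entry deterred. Incumbent net profit = 7

Work:
After Low K: Entrant enters (4 > 0)
After High K: Entrant stays out (-3 < 0)
Incumbent: Low → 6−3=3, High → 18−11=7
Incumbent chooses High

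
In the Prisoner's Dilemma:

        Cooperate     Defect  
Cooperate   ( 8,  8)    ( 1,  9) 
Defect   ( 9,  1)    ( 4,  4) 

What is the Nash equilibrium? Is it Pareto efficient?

(Defect, Defect) is NE; not Pareto efficient

Work:
Defect dominates Cooperate for both players:
If P2 cooperates: Defect (9) > Cooperate (8)
If P2 defects: Defect (4) > Cooperate (1)
NE: (Defect, Defect) with payoff (4, 4)
But (Cooperate, Cooperate) = (8, 8) Pareto dominates (4, 4)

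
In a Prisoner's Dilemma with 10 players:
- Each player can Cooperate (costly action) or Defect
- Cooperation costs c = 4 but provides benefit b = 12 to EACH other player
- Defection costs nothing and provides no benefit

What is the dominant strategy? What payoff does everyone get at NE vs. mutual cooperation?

Dominant: Defect; NE payoff = 0; Coop payoff = 104

Work:
Defect dominates (saves cost c = 4, benefit to others is external)
NE: All defect → everyone gets 0
If all cooperate: each receives (9)×12 - 4 = 104
Social dilemma: 104 > 0 but NE gives 0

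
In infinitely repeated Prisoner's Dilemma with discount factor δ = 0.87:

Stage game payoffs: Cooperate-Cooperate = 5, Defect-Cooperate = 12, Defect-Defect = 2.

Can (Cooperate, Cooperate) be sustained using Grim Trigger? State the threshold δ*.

δ* = 0.7; since δ = 0.87 ≥ 0.7, cooperation can be sustained

Work:
For Grim Trigger:
Cooperate forever: 5/(1-δ)
Defect then punished: 12 + 2·δ/(1-δ)
Need: 5/(1-δ) ≥ 12 + 2·δ/(1-δ)
Solving: δ ≥ (T-R)/(T-P) = (12-5)/(12-2) = 0.7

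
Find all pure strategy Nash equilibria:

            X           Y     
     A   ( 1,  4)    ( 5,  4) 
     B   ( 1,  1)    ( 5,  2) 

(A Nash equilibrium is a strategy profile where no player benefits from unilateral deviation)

Nash equilibrium: (A, X), (A, Y), (B, Y)

Work:
Best responses:
  P1 vs X: payoffs [1, 1] → best response A/B (payoff 1)
  P1 vs Y: payoffs [5, 5] → best response A/B (payoff 5)
  P2 vs A: payoffs [4, 4] → best response X/Y (payoff 4)
  P2 vs B: payoffs [1, 2] → best response Y (payoff 2)
Mutual best responses: (A,X), (A,Y), (B,Y) → Nash equilibria.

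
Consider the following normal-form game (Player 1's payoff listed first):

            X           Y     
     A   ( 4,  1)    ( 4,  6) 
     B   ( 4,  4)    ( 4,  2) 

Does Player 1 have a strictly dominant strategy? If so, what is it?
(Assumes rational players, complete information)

No strictly dominant strategy exists for Player 1

Work:
A strategy strictly dominates another if it gives a strictly higher payoff against every opponent action. Compare each pair of P1's strategies column-by-column:
  A vs B: [4 vs 4, 4 vs 4] → A does not strictly dominate B (column X: 4 ≤ 4)
  B vs A: [4 vs 4, 4 vs 4] → B does not strictly dominate A (column X: 4 ≤ 4)
No single strategy strictly dominates all others → no strictly dominant strategy.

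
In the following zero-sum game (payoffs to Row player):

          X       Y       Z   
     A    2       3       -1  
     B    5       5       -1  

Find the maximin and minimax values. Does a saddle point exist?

Maximin = -1, Minimax = -1, Saddle: True

Work:
Row minimums: [-1, -1] → maximin = -1
Column maximums: [5, 5, -1] → minimax = -1
Saddle point exists! Game value = -1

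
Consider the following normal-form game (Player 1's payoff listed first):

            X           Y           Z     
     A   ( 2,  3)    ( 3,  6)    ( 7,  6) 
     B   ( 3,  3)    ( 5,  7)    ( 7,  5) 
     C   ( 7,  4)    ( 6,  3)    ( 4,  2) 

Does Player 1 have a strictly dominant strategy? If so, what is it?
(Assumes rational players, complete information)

No strictly dominant strategy exists for Player 1

Work:
A strategy strictly dominates another if it gives a strictly higher payoff against every opponent action. Compare each pair of P1's strategies column-by-column:
  A vs B: [2 vs 3, 3 vs 5, 7 vs 7] → A does not strictly dominate B (column X: 2 ≤ 3)
  A vs C: [2 vs 7, 3 vs 6, 7 vs 4] → A does not strictly dominate C (column X: 2 ≤ 7)
  B vs A: [3 vs 2, 5 vs 3, 7 vs 7] → B does not strictly dominate A (column Z: 7 ≤ 7)
  B vs C: [3 vs 7, 5 vs 6, 7 vs 4] → B does not strictly dominate C (column X: 3 ≤ 7)
  C vs A: [7 vs 2, 6 vs 3, 4 vs 7] → C does not strictly dominate A (column Z: 4 ≤ 7)
  C vs B: [7 vs 3, 6 vs 5, 4 vs 7] → C does not strictly dominate B (column Z: 4 ≤ 7)
No single strategy strictly dominates all others → no strictly dominant strategy.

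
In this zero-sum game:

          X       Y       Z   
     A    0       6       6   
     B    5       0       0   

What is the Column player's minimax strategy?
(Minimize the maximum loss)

Column should play X, value = 5

Work:
Column player minimizes Row's maximum payoff:
Column X: max payoff to Row = 5
Column Y: max payoff to Row = 6
Column Z: max payoff to Row = 6
Minimum is 5, achieved by column X.
Minimax strategy: X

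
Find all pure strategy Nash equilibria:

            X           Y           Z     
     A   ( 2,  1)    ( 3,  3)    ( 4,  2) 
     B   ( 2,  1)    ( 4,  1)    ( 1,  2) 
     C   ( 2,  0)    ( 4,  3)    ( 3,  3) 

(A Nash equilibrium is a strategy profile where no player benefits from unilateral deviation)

Nash equilibrium: (C, Y)

Work:
Best responses:
  P1 vs X: payoffs [2, 2, 2] → best response A/B/C (payoff 2)
  P1 vs Y: payoffs [3, 4, 4] → best response B/C (payoff 4)
  P1 vs Z: payoffs [4, 1, 3] → best response A (payoff 4)
  P2 vs A: payoffs [1, 3, 2] → best response Y (payoff 3)
  P2 vs B: payoffs [1, 1, 2] → best response Z (payoff 2)
  P2 vs C: payoffs [0, 3, 3] → best response Y/Z (payoff 3)
Mutual best responses: (C,Y) → Nash equilibria.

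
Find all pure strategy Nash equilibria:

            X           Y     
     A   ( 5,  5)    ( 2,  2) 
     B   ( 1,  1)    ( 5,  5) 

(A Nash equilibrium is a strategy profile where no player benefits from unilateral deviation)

Nash equilibrium: (A, X), (B, Y)

Work:
Best responses:
  P1 vs X: payoffs [5, 1] → best response A (payoff 5)
  P1 vs Y: payoffs [2, 5] → best response B (payoff 5)
  P2 vs A: payoffs [5, 2] → best response X (payoff 5)
  P2 vs B: payoffs [1, 5] → best response Y (payoff 5)
Mutual best responses: (A,X), (B,Y) → Nash equilibria.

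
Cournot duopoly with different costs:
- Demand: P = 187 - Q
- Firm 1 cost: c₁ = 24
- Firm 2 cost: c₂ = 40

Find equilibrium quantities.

q₁* = 59.67, q₂* = 43.67

Work:
Reaction: q₁ = (187 - 24 - q₂)/2
Reaction: q₂ = (187 - 40 - q₁)/2
Solve simultaneously:
q₁* = (187 - 2×24 + 40)/3 = 59.67
q₂* = (187 - 2×40 + 24)/3 = 43.67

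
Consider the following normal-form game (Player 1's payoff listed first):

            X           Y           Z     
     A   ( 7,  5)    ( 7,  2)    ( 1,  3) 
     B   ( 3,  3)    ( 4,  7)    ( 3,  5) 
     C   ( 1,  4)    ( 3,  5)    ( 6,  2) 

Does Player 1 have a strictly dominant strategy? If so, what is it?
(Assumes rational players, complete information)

No strictly dominant strategy exists for Player 1

Work:
A strategy strictly dominates another if it gives a strictly higher payoff against every opponent action. Compare each pair of P1's strategies column-by-column:
  A vs B: [7 vs 3, 7 vs 4, 1 vs 3] → A does not strictly dominate B (column Z: 1 ≤ 3)
  A vs C: [7 vs 1, 7 vs 3, 1 vs 6] → A does not strictly dominate C (column Z: 1 ≤ 6)
  B vs A: [3 vs 7, 4 vs 7, 3 vs 1] → B does not strictly dominate A (column X: 3 ≤ 7)
  B vs C: [3 vs 1, 4 vs 3, 3 vs 6] → B does not strictly dominate C (column Z: 3 ≤ 6)
  C vs A: [1 vs 7, 3 vs 7, 6 vs 1] → C does not strictly dominate A (column X: 1 ≤ 7)
  C vs B: [1 vs 3, 3 vs 4, 6 vs 3] → C does not strictly dominate B (column X: 1 ≤ 3)
No single strategy strictly dominates all others → no strictly dominant strategy.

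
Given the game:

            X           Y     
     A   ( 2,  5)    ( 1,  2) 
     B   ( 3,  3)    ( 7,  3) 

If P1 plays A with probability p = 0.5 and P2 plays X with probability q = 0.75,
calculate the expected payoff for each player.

E[P1] = 2.875, E[P2] = 3.625

Work:
E[P1] = p·q·π₁(A,X) + p·(1-q)·π₁(A,Y) + (1-p)·q·π₁(B,X) + (1-p)·(1-q)·π₁(B,Y)
= 0.5·0.75·2 + 0.5·0.25·1 + 0.5·0.75·3 + 0.5·0.25·7
= 2.875

E[P2] = 3.625 (similar calculation)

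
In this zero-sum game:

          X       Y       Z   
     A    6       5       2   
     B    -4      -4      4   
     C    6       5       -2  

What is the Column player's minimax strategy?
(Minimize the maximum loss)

Column should play Z, value = 4

Work:
Column player minimizes Row's maximum payoff:
Column X: max payoff to Row = 6
Column Y: max payoff to Row = 5
Column Z: max payoff to Row = 4
Minimum is 4, achieved by column Z.
Minimax strategy: Z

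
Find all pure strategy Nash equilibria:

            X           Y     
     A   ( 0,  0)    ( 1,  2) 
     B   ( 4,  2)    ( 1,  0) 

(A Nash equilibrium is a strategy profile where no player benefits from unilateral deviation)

Nash equilibrium: (A, Y), (B, X)

Work:
Best responses:
  P1 vs X: payoffs [0, 4] → best response B (payoff 4)
  P1 vs Y: payoffs [1, 1] → best response A/B (payoff 1)
  P2 vs A: payoffs [0, 2] → best response Y (payoff 2)
  P2 vs B: payoffs [2, 0] → best response X (payoff 2)
Mutual best responses: (A,Y), (B,X) → Nash equilibria.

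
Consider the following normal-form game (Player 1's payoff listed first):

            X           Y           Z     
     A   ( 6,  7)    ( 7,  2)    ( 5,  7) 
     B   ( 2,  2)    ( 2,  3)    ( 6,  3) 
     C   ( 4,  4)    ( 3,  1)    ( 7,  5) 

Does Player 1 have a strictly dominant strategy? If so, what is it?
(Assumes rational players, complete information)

No strictly dominant strategy exists for Player 1

Work:
A strategy strictly dominates another if it gives a strictly higher payoff against every opponent action. Compare each pair of P1's strategies column-by-column:
  A vs B: [6 vs 2, 7 vs 2, 5 vs 6] → A does not strictly dominate B (column Z: 5 ≤ 6)
  A vs C: [6 vs 4, 7 vs 3, 5 vs 7] → A does not strictly dominate C (column Z: 5 ≤ 7)
  B vs A: [2 vs 6, 2 vs 7, 6 vs 5] → B does not strictly dominate A (column X: 2 ≤ 6)
  B vs C: [2 vs 4, 2 vs 3, 6 vs 7] → B does not strictly dominate C (column X: 2 ≤ 4)
  C vs A: [4 vs 6, 3 vs 7, 7 vs 5] → C does not strictly dominate A (column X: 4 ≤ 6)
  C vs B: [4 vs 2, 3 vs 2, 7 vs 6] → C strictly dominates B
No single strategy strictly dominates all others → no strictly dominant strategy.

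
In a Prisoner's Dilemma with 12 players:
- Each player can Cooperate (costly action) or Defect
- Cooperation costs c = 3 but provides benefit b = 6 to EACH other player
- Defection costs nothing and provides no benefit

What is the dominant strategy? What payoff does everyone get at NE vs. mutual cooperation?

Dominant: Defect; NE payoff = 0; Coop payoff = 63

Work:
Defect dominates (saves cost c = 3, benefit to others is external)
NE: All defect → everyone gets 0
If all cooperate: each receives (11)×6 - 3 = 63
Social dilemma: 63 > 0 but NE gives 0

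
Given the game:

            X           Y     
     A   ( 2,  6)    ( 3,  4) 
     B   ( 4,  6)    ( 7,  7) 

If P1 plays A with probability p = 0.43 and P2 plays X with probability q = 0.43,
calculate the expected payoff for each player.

E[P1] = 4.3598, E[P2] = 5.8347

Work:
E[P1] = p·q·π₁(A,X) + p·(1-q)·π₁(A,Y) + (1-p)·q·π₁(B,X) + (1-p)·(1-q)·π₁(B,Y)
= 0.43·0.43·2 + 0.43·0.57·3 + 0.57·0.43·4 + 0.57·0.57·7
= 4.3598

E[P2] = 5.8347 (similar calculation)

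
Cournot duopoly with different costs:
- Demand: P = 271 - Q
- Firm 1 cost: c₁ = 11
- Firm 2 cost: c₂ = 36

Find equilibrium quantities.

q₁* = 95.0, q₂* = 70.0

Work:
Reaction: q₁ = (271 - 11 - q₂)/2
Reaction: q₂ = (271 - 36 - q₁)/2
Solve simultaneously:
q₁* = (271 - 2×11 + 36)/3 = 95.0
q₂* = (271 - 2×36 + 11)/3 = 70.0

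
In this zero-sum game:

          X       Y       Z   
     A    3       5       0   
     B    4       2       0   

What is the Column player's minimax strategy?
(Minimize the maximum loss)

Column should play Z, value = 0

Work:
Column player minimizes Row's maximum payoff:
Column X: max payoff to Row = 4
Column Y: max payoff to Row = 5
Column Z: max payoff to Row = 0
Minimum is 0, achieved by column Z.
Minimax strategy: Z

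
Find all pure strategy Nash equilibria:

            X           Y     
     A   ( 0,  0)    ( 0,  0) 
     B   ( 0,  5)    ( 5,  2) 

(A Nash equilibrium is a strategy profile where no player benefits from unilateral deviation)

Nash equilibrium: (A, X), (B, X)

Work:
Best responses:
  P1 vs X: payoffs [0, 0] → best response A/B (payoff 0)
  P1 vs Y: payoffs [0, 5] → best response B (payoff 5)
  P2 vs A: payoffs [0, 0] → best response X/Y (payoff 0)
  P2 vs B: payoffs [5, 2] → best response X (payoff 5)
Mutual best responses: (A,X), (B,X) → Nash equilibria.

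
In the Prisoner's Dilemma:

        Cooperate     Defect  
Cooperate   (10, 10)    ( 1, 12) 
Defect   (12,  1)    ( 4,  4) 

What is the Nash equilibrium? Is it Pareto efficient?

(Defect, Defect) is NE; not Pareto efficient

Work:
Defect dominates Cooperate for both players:
If P2 cooperates: Defect (12) > Cooperate (10)
If P2 defects: Defect (4) > Cooperate (1)
NE: (Defect, Defect) with payoff (4, 4)
But (Cooperate, Cooperate) = (10, 10) Pareto dominates (4, 4)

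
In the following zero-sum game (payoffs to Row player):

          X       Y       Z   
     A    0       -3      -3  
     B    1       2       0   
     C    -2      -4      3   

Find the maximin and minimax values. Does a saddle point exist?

Maximin = 0, Minimax = 1, Saddle: False

Work:
Row minimums: [-3, 0, -4] → maximin = 0
Column maximums: [1, 2, 3] → minimax = 1
No saddle point (maximin ≠ minimax). Mixed strategy needed.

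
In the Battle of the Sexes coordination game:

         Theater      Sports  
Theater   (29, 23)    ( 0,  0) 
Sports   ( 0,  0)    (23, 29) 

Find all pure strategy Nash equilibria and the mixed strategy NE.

Pure NE: (Theater, Theater) and (Sports, Sports); Mixed NE: p = 0.5577, q = 0.4423

Work:
Check pure NE:
(Theater, Theater): (29, 23) - no unilateral deviation beneficial
(Sports, Sports): (23, 29) - no unilateral deviation beneficial
Mixed NE: P1 plays Theater with p = 0.5577, P2 plays Theater with q = 0.4423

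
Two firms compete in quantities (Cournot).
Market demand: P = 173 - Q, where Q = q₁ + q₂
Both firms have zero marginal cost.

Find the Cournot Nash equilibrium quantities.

q₁* = q₂* = 57.67; P* = 57.67

Work:
Profit: π_i = P·q_i = (a - q_i - q_j)·q_i
FOC: ∂π_i/∂q_i = a - 2q_i - q_j = 0
Reaction function: q_i = (173 - q_j)/2
Symmetry: q* = 173/3 = 57.67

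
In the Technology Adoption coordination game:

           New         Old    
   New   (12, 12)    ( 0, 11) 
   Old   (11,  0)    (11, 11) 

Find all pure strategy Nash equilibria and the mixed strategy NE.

Pure NE: (New, New) and (Old, Old); Mixed NE: p = 0.9167, q = 0.9167

Work:
Check pure NE:
(New, New): (12, 12) - no unilateral deviation beneficial
(Old, Old): (11, 11) - no unilateral deviation beneficial
Mixed NE: P1 plays New with p = 0.9167, P2 plays New with q = 0.9167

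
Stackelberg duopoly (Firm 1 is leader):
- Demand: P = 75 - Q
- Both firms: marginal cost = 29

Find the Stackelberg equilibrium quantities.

q₁* (leader) = 23.0, q₂* (follower) = 11.5

Work:
Follower's reaction: q₂ = (a - c - q₁)/2
Leader substitutes: π₁ = q₁·(a - q₁ - (a-c-q₁)/2 - c)
FOC: q₁* = (75 - 29)/2 = 23.00
Then: q₂* = (75 - 29 - 23.0)/2 = 11.50
Leader has first-mover advantage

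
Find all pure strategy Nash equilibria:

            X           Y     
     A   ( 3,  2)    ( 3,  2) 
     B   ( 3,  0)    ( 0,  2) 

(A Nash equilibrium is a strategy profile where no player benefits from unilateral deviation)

Nash equilibrium: (A, X), (A, Y)

Work:
Best responses:
  P1 vs X: payoffs [3, 3] → best response A/B (payoff 3)
  P1 vs Y: payoffs [3, 0] → best response A (payoff 3)
  P2 vs A: payoffs [2, 2] → best response X/Y (payoff 2)
  P2 vs B: payoffs [0, 2] → best response Y (payoff 2)
Mutual best responses: (A,X), (A,Y) → Nash equilibria.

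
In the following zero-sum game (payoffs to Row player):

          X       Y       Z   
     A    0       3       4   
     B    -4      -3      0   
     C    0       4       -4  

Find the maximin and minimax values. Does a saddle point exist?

Maximin = 0, Minimax = 0, Saddle: True

Work:
Row minimums: [0, -4, -4] → maximin = 0
Column maximums: [0, 4, 4] → minimax = 0
Saddle point exists! Game value = 0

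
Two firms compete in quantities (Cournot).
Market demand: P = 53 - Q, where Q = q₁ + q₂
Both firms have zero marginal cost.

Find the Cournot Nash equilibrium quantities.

q₁* = q₂* = 17.67; P* = 17.67

Work:
Profit: π_i = P·q_i = (a - q_i - q_j)·q_i
FOC: ∂π_i/∂q_i = a - 2q_i - q_j = 0
Reaction function: q_i = (53 - q_j)/2
Symmetry: q* = 53/3 = 17.67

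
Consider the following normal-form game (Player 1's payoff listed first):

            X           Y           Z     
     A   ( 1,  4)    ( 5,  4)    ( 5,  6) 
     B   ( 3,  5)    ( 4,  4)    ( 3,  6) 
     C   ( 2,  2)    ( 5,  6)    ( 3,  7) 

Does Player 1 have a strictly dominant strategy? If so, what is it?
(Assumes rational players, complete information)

No strictly dominant strategy exists for Player 1

Work:
A strategy strictly dominates another if it gives a strictly higher payoff against every opponent action. Compare each pair of P1's strategies column-by-column:
  A vs B: [1 vs 3, 5 vs 4, 5 vs 3] → A does not strictly dominate B (column X: 1 ≤ 3)
  A vs C: [1 vs 2, 5 vs 5, 5 vs 3] → A does not strictly dominate C (column X: 1 ≤ 2)
  B vs A: [3 vs 1, 4 vs 5, 3 vs 5] → B does not strictly dominate A (column Y: 4 ≤ 5)
  B vs C: [3 vs 2, 4 vs 5, 3 vs 3] → B does not strictly dominate C (column Y: 4 ≤ 5)
  C vs A: [2 vs 1, 5 vs 5, 3 vs 5] → C does not strictly dominate A (column Y: 5 ≤ 5)
  C vs B: [2 vs 3, 5 vs 4, 3 vs 3] → C does not strictly dominate B (column X: 2 ≤ 3)
No single strategy strictly dominates all others → no strictly dominant strategy.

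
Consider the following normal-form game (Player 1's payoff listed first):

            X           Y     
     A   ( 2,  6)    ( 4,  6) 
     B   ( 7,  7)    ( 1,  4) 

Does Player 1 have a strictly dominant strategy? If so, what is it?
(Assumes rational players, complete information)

No strictly dominant strategy exists for Player 1

Work:
A strategy strictly dominates another if it gives a strictly higher payoff against every opponent action. Compare each pair of P1's strategies column-by-column:
  A vs B: [2 vs 7, 4 vs 1] → A does not strictly dominate B (column X: 2 ≤ 7)
  B vs A: [7 vs 2, 1 vs 4] → B does not strictly dominate A (column Y: 1 ≤ 4)
No single strategy strictly dominates all others → no strictly dominant strategy.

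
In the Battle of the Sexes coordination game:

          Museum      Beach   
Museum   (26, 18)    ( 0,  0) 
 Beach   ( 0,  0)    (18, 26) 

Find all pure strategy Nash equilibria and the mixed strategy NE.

Pure NE: (Museum, Museum) and (Beach, Beach); Mixed NE: p = 0.5909, q = 0.4091

Work:
Check pure NE:
(Museum, Museum): (26, 18) - no unilateral deviation beneficial
(Beach, Beach): (18, 26) - no unilateral deviation beneficial
Mixed NE: P1 plays Museum with p = 0.5909, P2 plays Museum with q = 0.4091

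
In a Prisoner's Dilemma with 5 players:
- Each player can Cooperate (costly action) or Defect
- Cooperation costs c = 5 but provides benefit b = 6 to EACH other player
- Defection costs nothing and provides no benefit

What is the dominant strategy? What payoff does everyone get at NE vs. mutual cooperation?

Dominant: Defect; NE payoff = 0; Coop payoff = 19

Work:
Defect dominates (saves cost c = 5, benefit to others is external)
NE: All defect → everyone gets 0
If all cooperate: each receives (4)×6 - 5 = 19
Social dilemma: 19 > 0 but NE gives 0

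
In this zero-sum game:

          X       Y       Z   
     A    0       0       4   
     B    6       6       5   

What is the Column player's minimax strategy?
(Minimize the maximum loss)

Column should play Z, value = 5

Work:
Column player minimizes Row's maximum payoff:
Column X: max payoff to Row = 6
Column Y: max payoff to Row = 6
Column Z: max payoff to Row = 5
Minimum is 5, achieved by column Z.
Minimax strategy: Z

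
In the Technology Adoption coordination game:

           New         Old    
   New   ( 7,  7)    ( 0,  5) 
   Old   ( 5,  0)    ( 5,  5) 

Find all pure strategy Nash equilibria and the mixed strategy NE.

Pure NE: (New, New) and (Old, Old); Mixed NE: p = 0.7143, q = 0.7143

Work:
Check pure NE:
(New, New): (7, 7) - no unilateral deviation beneficial
(Old, Old): (5, 5) - no unilateral deviation beneficial
Mixed NE: P1 plays New with p = 0.7143, P2 plays New with q = 0.7143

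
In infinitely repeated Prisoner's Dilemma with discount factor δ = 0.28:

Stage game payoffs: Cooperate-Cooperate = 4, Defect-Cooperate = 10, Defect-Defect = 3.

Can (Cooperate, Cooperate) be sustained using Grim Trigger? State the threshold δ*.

δ* = 0.8571; since δ = 0.28 < 0.8571, cooperation cannot be sustained

Work:
For Grim Trigger:
Cooperate forever: 4/(1-δ)
Defect then punished: 10 + 3·δ/(1-δ)
Need: 4/(1-δ) ≥ 10 + 3·δ/(1-δ)
Solving: δ ≥ (T-R)/(T-P) = (10-4)/(10-3) = 0.8571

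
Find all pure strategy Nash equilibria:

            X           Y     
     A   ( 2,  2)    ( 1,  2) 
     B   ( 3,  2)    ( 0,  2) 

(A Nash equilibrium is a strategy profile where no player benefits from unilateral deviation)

Nash equilibrium: (A, Y), (B, X)

Work:
Best responses:
  P1 vs X: payoffs [2, 3] → best response B (payoff 3)
  P1 vs Y: payoffs [1, 0] → best response A (payoff 1)
  P2 vs A: payoffs [2, 2] → best response X/Y (payoff 2)
  P2 vs B: payoffs [2, 2] → best response X/Y (payoff 2)
Mutual best responses: (A,Y), (B,X) → Nash equilibria.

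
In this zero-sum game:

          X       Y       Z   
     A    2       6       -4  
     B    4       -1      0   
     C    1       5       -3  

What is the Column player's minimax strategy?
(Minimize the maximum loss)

Column should play Z, value = 0

Work:
Column player minimizes Row's maximum payoff:
Column X: max payoff to Row = 4
Column Y: max payoff to Row = 6
Column Z: max payoff to Row = 0
Minimum is 0, achieved by column Z.
Minimax strategy: Z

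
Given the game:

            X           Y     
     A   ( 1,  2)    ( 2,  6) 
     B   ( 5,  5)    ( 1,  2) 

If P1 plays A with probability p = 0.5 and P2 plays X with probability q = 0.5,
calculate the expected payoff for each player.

E[P1] = 2.25, E[P2] = 3.75

Work:
E[P1] = p·q·π₁(A,X) + p·(1-q)·π₁(A,Y) + (1-p)·q·π₁(B,X) + (1-p)·(1-q)·π₁(B,Y)
= 0.5·0.5·1 + 0.5·0.5·2 + 0.5·0.5·5 + 0.5·0.5·1
= 2.25

E[P2] = 3.75 (similar calculation)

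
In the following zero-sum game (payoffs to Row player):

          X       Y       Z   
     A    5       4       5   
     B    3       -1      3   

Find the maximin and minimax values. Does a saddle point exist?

Maximin = 4, Minimax = 4, Saddle: True

Work:
Row minimums: [4, -1] → maximin = 4
Column maximums: [5, 4, 5] → minimax = 4
Saddle point exists! Game value = 4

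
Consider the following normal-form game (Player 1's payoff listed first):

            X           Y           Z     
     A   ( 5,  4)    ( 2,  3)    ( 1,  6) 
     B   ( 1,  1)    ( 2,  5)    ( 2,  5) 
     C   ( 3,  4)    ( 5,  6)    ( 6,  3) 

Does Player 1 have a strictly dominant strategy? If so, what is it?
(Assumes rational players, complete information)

No strictly dominant strategy exists for Player 1

Work:
A strategy strictly dominates another if it gives a strictly higher payoff against every opponent action. Compare each pair of P1's strategies column-by-column:
  A vs B: [5 vs 1, 2 vs 2, 1 vs 2] → A does not strictly dominate B (column Y: 2 ≤ 2)
  A vs C: [5 vs 3, 2 vs 5, 1 vs 6] → A does not strictly dominate C (column Y: 2 ≤ 5)
  B vs A: [1 vs 5, 2 vs 2, 2 vs 1] → B does not strictly dominate A (column X: 1 ≤ 5)
  B vs C: [1 vs 3, 2 vs 5, 2 vs 6] → B does not strictly dominate C (column X: 1 ≤ 3)
  C vs A: [3 vs 5, 5 vs 2, 6 vs 1] → C does not strictly dominate A (column X: 3 ≤ 5)
  C vs B: [3 vs 1, 5 vs 2, 6 vs 2] → C strictly dominates B
No single strategy strictly dominates all others → no strictly dominant strategy.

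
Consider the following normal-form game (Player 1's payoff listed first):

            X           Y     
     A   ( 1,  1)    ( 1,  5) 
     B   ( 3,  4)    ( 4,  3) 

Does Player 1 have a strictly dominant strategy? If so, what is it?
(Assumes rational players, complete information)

Yes, Player 1's strictly dominant strategy is B

Work:
A strategy strictly dominates another if it gives a strictly higher payoff against every opponent action. Compare each pair of P1's strategies column-by-column:
  A vs B: [1 vs 3, 1 vs 4] → A does not strictly dominate B (column X: 1 ≤ 3)
  B vs A: [3 vs 1, 4 vs 1] → B strictly dominates A
B strictly dominates every other strategy → strictly dominant.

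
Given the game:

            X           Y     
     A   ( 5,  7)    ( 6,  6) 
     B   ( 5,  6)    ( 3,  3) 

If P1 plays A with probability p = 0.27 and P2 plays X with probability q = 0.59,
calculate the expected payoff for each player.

E[P1] = 4.5121, E[P2] = 5.2614

Work:
E[P1] = p·q·π₁(A,X) + p·(1-q)·π₁(A,Y) + (1-p)·q·π₁(B,X) + (1-p)·(1-q)·π₁(B,Y)
= 0.27·0.59·5 + 0.27·0.41·6 + 0.73·0.59·5 + 0.73·0.41·3
= 4.5121

E[P2] = 5.2614 (similar calculation)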